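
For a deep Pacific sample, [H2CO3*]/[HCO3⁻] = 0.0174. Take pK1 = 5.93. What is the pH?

From K1 = [H⁺][HCO3⁻]/[H2CO3*]:  pH = pK1 − log₁₀([H2CO3*]/[HCO3⁻])
log₁₀(0.0174) = -1.759
pH = 5.93 − (-1.759) = 7.69

pH = 7.69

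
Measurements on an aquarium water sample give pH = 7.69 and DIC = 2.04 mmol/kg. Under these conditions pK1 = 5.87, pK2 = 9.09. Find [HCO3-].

[HCO3⁻] = 1.93 mmol/kg

α₁ = 1 / (1 + [H⁺]/K1 + K2/[H⁺]) = 1 / (1 + 10^-1.82 + 10^-1.40)
   = 1 / (1 + 0.015136 + 0.039811) = 1/1.0549 = 0.9479
[HCO3⁻] = α₁ × DIC = 0.9479 × 2.04 = 1.93 mmol/kg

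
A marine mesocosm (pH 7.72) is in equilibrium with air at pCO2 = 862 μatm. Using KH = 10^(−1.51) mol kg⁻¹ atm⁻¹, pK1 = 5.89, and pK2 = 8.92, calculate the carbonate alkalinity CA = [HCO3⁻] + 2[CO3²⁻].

CA = 2.03 mmol/kg

[CO2*] = KH · pCO2 = 10^(−1.51) × 862×10^-6 = 2.664×10^-5 mol/kg
α₀ = 1/(1 + K1/[H⁺] + K1K2/[H⁺]²) = 1/(1 + 10^+1.83 + 10^+0.63) = 0.01372
DIC = [CO2*]/α₀ = 2.664×10^-5 / 0.01372 = 1.941 mmol/kg
CA = (α₁ + 2α₂)·DIC = (0.9277 + 2×0.05854) × 1.941 = 2.03 mmol/kg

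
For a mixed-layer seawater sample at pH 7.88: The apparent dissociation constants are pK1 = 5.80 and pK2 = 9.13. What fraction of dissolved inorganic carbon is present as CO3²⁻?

α₂ = 0.0528

α₂ = 1 / (1 + [H⁺]/K2 + [H⁺]²/(K1K2)) = 1 / (1 + 10^+1.25 + 10^-0.83)
   = 1 / (1 + 17.783 + 0.14791) = 1/18.931 = 0.05282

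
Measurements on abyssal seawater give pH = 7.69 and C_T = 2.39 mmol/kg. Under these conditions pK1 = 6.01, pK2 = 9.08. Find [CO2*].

α₀ = 1 / (1 + K1/[H⁺] + K1K2/[H⁺]²) = 1 / (1 + 10^+1.68 + 10^+0.29)
   = 1 / (1 + 47.863 + 1.9498) = 1/50.813 = 0.01968
[CO2*] = α₀ × DIC = 0.01968 × 2.39 = 0.0470 mmol/kg

[CO2*] = 0.0470 mmol/kg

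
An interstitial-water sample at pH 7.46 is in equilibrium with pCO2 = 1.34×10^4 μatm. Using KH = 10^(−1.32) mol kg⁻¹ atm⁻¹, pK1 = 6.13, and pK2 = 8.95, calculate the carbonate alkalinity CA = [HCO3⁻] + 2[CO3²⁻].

CA = 14.6 mmol/kg

[CO2*] = KH · pCO2 = 10^(−1.32) × 1.34×10^4×10^-6 = 6.414×10^-4 mol/kg
α₀ = 1/(1 + K1/[H⁺] + K1K2/[H⁺]²) = 1/(1 + 10^+1.33 + 10^-0.16) = 0.04334
DIC = [CO2*]/α₀ = 6.414×10^-4 / 0.04334 = 14.80 mmol/kg
CA = (α₁ + 2α₂)·DIC = (0.9267 + 2×0.02999) × 14.80 = 14.6 mmol/kg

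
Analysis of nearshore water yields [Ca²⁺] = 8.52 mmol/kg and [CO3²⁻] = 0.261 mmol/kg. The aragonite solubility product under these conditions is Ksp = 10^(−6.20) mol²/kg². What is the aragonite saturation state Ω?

Ω = 3.52

Ksp = 10^(−6.20) = 6.310×10^-7
Ω = [Ca²⁺][CO3²⁻]/Ksp = (8.52×10^-3)(0.261×10^-3) / 6.310×10^-7 = 3.52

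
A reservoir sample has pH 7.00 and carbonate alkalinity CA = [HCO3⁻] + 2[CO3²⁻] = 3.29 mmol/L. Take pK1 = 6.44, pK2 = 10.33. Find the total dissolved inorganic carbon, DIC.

CA = [HCO3⁻] + 2[CO3²⁻] = (α₁ + 2α₂)·DIC
At pH 7.00: [H⁺]/K1 = 10^-0.56 = 0.27542, K2/[H⁺] = 10^-3.33 = 0.00046774
α₁ = 1/(1 + 0.27542 + 0.00046774) = 1/1.2759 = 0.7838; α₂ = α₁·K2/[H⁺] = 0.0003666
α₁ + 2α₂ = 0.7845
DIC = CA / (α₁ + 2α₂) = 3.29 / 0.7845 = 4.19 mmol/L

DIC = 4.19 mmol/L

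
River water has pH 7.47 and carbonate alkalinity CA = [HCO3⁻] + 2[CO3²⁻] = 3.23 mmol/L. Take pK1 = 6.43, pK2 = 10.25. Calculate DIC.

DIC = 3.52 mmol/L

CA = [HCO3⁻] + 2[CO3²⁻] = (α₁ + 2α₂)·DIC
At pH 7.47: [H⁺]/K1 = 10^-1.04 = 0.091201, K2/[H⁺] = 10^-2.78 = 0.0016596
α₁ = 1/(1 + 0.091201 + 0.0016596) = 1/1.0929 = 0.9150; α₂ = α₁·K2/[H⁺] = 0.001519
α₁ + 2α₂ = 0.9181
DIC = CA / (α₁ + 2α₂) = 3.23 / 0.9181 = 3.52 mmol/L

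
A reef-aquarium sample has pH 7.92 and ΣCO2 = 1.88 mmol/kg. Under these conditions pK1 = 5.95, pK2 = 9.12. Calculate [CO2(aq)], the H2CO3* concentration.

[CO2*] = 18.8 μmol/kg

α₀ = 1 / (1 + K1/[H⁺] + K1K2/[H⁺]²) = 1 / (1 + 10^+1.97 + 10^+0.77)
   = 1 / (1 + 93.325 + 5.8884) = 1/100.21 = 0.009979
[CO2*] = α₀ × DIC = 0.009979 × 1.88 = 0.0188 mmol/kg = 18.8 μmol/kg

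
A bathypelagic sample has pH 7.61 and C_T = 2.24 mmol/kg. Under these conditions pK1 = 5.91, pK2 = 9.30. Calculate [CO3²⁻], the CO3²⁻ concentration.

α₂ = 1 / (1 + [H⁺]/K2 + [H⁺]²/(K1K2)) = 1 / (1 + 10^+1.69 + 10^-0.01)
   = 1 / (1 + 48.978 + 0.97724) = 1/50.955 = 0.01963
[CO3²⁻] = α₂ × DIC = 0.01963 × 2.24 = 0.0440 mmol/kg

[CO3²⁻] = 0.0440 mmol/kg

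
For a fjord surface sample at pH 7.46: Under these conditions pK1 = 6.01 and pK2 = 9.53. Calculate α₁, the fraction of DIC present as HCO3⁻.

α₁ = 1 / (1 + [H⁺]/K1 + K2/[H⁺]) = 1 / (1 + 10^-1.45 + 10^-2.07)
   = 1 / (1 + 0.035481 + 0.0085114) = 1/1.0440 = 0.9579

α₁ = 0.958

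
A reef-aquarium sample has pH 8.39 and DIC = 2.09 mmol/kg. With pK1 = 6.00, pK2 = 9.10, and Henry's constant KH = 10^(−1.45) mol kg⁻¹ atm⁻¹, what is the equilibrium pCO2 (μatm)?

pCO2 = 200 μatm

α₀ = 1 / (1 + K1/[H⁺] + K1K2/[H⁺]²) = 1 / (1 + 10^+2.39 + 10^+1.68)
   = 1 / (1 + 245.47 + 47.863) = 1/294.33 = 0.003398
[CO2*] = α₀ × DIC = 0.003398 × 2.09 = 0.007101 mmol/kg = 7.101 μmol/kg
pCO2 = [CO2*]/KH = 7.101×10^-6 / 3.548×10^-2 = 200 μatm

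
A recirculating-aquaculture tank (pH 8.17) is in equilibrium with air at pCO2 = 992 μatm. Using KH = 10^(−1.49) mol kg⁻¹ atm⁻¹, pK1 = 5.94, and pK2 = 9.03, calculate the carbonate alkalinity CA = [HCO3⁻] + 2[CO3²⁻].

[CO2*] = KH · pCO2 = 10^(−1.49) × 992×10^-6 = 3.210×10^-5 mol/kg
α₀ = 1/(1 + K1/[H⁺] + K1K2/[H⁺]²) = 1/(1 + 10^+2.23 + 10^+1.37) = 0.005148
DIC = [CO2*]/α₀ = 3.210×10^-5 / 0.005148 = 6.236 mmol/kg
CA = (α₁ + 2α₂)·DIC = (0.8742 + 2×0.1207) × 6.236 = 6.96 mmol/kg

CA = 6.96 mmol/kg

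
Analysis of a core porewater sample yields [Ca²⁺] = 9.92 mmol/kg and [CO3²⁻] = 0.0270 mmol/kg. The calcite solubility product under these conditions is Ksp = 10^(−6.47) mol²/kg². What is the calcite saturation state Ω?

Ω = 0.790

Ksp = 10^(−6.47) = 3.388×10^-7
Ω = [Ca²⁺][CO3²⁻]/Ksp = (9.92×10^-3)(0.0270×10^-3) / 3.388×10^-7 = 0.790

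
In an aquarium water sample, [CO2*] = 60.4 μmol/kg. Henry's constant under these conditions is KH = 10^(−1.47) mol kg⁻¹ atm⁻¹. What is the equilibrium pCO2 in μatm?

pCO2 = 1780 μatm

KH = 10^(−1.47) = 3.388×10^-2 mol kg⁻¹ atm⁻¹
pCO2 = [CO2*]/KH = 60.4×10^-6 / 3.388×10^-2 = 1.78×10^-3 atm = 1780 μatm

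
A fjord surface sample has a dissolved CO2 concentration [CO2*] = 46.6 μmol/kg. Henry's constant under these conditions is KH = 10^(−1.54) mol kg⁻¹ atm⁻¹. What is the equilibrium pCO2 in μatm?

pCO2 = 1620 μatm

KH = 10^(−1.54) = 2.884×10^-2 mol kg⁻¹ atm⁻¹
pCO2 = [CO2*]/KH = 46.6×10^-6 / 2.884×10^-2 = 1.62×10^-3 atm = 1620 μatm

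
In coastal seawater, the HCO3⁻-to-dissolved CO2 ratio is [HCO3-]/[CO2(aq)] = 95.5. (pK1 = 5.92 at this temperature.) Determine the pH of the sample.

pH = 7.90

From K1 = [H⁺][HCO3-]/[CO2(aq)]:  pH = pK1 + log₁₀([HCO3-]/[CO2(aq)])
log₁₀(95.5) = +1.980
pH = 5.92 + (+1.980) = 7.90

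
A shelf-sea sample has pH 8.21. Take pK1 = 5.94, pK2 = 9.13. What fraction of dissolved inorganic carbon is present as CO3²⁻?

α₂ = 1 / (1 + [H⁺]/K2 + [H⁺]²/(K1K2)) = 1 / (1 + 10^+0.92 + 10^-1.35)
   = 1 / (1 + 8.3176 + 0.044668) = 1/9.3623 = 0.1068

α₂ = 0.107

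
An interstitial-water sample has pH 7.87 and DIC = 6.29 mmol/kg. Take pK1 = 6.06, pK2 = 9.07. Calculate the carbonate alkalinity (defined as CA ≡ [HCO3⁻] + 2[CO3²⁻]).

CA = 6.57 mmol/kg

CA = [HCO3⁻] + 2[CO3²⁻] = (α₁ + 2α₂)·DIC
At pH 7.87: [H⁺]/K1 = 10^-1.81 = 0.015488, K2/[H⁺] = 10^-1.20 = 0.063096
α₁ = 1/(1 + 0.015488 + 0.063096) = 1/1.0786 = 0.9271; α₂ = α₁·K2/[H⁺] = 0.05850
α₁ + 2α₂ = 1.0441
CA = 1.0441 × 6.29 = 6.57 mmol/kg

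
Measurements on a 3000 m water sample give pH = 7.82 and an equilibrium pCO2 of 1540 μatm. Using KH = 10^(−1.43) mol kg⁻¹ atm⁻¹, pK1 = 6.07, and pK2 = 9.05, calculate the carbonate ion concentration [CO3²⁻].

[CO2*] = KH · pCO2 = 10^(−1.43) × 1540×10^-6 = 5.722×10^-5 mol/kg
α₀ = 1/(1 + K1/[H⁺] + K1K2/[H⁺]²) = 1/(1 + 10^+1.75 + 10^+0.52) = 0.01652
DIC = [CO2*]/α₀ = 5.722×10^-5 / 0.01652 = 3.464 mmol/kg
[CO3²⁻] = α₂·DIC; α₂ = 0.05469, so [CO3²⁻] = 0.05469 × 3.464 = 0.189 mmol/kg

[CO3²⁻] = 0.189 mmol/kg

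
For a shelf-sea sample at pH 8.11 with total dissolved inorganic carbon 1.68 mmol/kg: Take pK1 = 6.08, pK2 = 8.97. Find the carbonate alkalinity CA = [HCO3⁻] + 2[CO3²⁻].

CA = 1.87 mmol/kg

CA = [HCO3⁻] + 2[CO3²⁻] = (α₁ + 2α₂)·DIC
At pH 8.11: [H⁺]/K1 = 10^-2.03 = 0.0093325, K2/[H⁺] = 10^-0.86 = 0.13804
α₁ = 1/(1 + 0.0093325 + 0.13804) = 1/1.1474 = 0.8716; α₂ = α₁·K2/[H⁺] = 0.1203
α₁ + 2α₂ = 1.1122
CA = 1.1122 × 1.68 = 1.87 mmol/kg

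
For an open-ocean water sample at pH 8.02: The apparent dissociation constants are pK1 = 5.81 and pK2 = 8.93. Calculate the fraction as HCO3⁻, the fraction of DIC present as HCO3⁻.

α₁ = 1 / (1 + [H⁺]/K1 + K2/[H⁺]) = 1 / (1 + 10^-2.21 + 10^-0.91)
   = 1 / (1 + 0.0061660 + 0.12303) = 1/1.1292 = 0.8856

α₁ = 0.886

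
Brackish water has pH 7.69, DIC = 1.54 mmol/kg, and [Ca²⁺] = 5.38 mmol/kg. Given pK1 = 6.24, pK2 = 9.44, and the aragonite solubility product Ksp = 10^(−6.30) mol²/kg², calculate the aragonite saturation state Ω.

α₂ = 1 / (1 + [H⁺]/K2 + [H⁺]²/(K1K2)) = 1 / (1 + 10^+1.75 + 10^+0.30)
   = 1 / (1 + 56.234 + 1.9953) = 1/59.229 = 0.01688
[CO3²⁻] = α₂ × DIC = 0.01688 × 1.54 = 0.02600 mmol/kg
Ksp = 10^(−6.30) = 5.012×10^-7
Ω = [Ca²⁺][CO3²⁻]/Ksp = (5.38×10^-3)(2.600×10^-5) / 5.012×10^-7 = 0.279

Ω = 0.279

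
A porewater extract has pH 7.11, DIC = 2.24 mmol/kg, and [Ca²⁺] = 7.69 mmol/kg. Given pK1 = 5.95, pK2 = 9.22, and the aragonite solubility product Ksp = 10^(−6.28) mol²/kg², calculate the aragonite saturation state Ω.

Ω = 0.237

α₂ = 1 / (1 + [H⁺]/K2 + [H⁺]²/(K1K2)) = 1 / (1 + 10^+2.11 + 10^+0.95)
   = 1 / (1 + 128.82 + 8.9125) = 1/138.74 = 0.007208
[CO3²⁻] = α₂ × DIC = 0.007208 × 2.24 = 0.01615 mmol/kg = 16.15 μmol/kg
Ksp = 10^(−6.28) = 5.248×10^-7
Ω = [Ca²⁺][CO3²⁻]/Ksp = (7.69×10^-3)(1.615×10^-5) / 5.248×10^-7 = 0.237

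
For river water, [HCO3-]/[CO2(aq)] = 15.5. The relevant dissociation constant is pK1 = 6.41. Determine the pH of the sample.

pH = 7.60

From K1 = [H⁺][HCO3-]/[CO2(aq)]:  pH = pK1 + log₁₀([HCO3-]/[CO2(aq)])
log₁₀(15.5) = +1.190
pH = 6.41 + (+1.190) = 7.60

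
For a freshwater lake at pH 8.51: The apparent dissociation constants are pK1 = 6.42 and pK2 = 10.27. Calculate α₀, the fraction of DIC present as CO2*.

α₀ = 1 / (1 + K1/[H⁺] + K1K2/[H⁺]²) = 1 / (1 + 10^+2.09 + 10^+0.33)
   = 1 / (1 + 123.03 + 2.1380) = 1/126.16 = 0.007926

α₀ = 0.00793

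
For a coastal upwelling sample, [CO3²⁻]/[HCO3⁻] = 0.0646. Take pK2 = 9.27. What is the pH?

From K2 = [H⁺][CO3²⁻]/[HCO3⁻]:  pH = pK2 + log₁₀([CO3²⁻]/[HCO3⁻])
log₁₀(0.0646) = -1.190
pH = 9.27 + (-1.190) = 8.08

pH = 8.08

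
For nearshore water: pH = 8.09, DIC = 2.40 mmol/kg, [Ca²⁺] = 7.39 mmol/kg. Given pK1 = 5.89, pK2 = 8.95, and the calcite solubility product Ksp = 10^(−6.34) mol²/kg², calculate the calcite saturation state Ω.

α₂ = 1 / (1 + [H⁺]/K2 + [H⁺]²/(K1K2)) = 1 / (1 + 10^+0.86 + 10^-1.34)
   = 1 / (1 + 7.2444 + 0.045709) = 1/8.2901 = 0.1206
[CO3²⁻] = α₂ × DIC = 0.1206 × 2.40 = 0.2895 mmol/kg
Ksp = 10^(−6.34) = 4.571×10^-7
Ω = [Ca²⁺][CO3²⁻]/Ksp = (7.39×10^-3)(2.895×10^-4) / 4.571×10^-7 = 4.68

Ω = 4.68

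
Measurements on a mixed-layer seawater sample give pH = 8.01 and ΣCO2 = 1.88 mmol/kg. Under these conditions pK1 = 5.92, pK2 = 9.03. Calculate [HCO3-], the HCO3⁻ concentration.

[HCO3⁻] = 1.70 mmol/kg

α₁ = 1 / (1 + [H⁺]/K1 + K2/[H⁺]) = 1 / (1 + 10^-2.09 + 10^-1.02)
   = 1 / (1 + 0.0081283 + 0.095499) = 1/1.1036 = 0.9061
[HCO3⁻] = α₁ × DIC = 0.9061 × 1.88 = 1.70 mmol/kg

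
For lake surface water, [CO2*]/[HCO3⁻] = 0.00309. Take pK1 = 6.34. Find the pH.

pH = 8.85

From K1 = [H⁺][HCO3⁻]/[CO2*]:  pH = pK1 − log₁₀([CO2*]/[HCO3⁻])
log₁₀(0.00309) = -2.510
pH = 6.34 − (-2.510) = 8.85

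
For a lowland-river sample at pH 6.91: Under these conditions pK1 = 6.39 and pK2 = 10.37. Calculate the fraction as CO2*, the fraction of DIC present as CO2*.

α₀ = 0.232

α₀ = 1 / (1 + K1/[H⁺] + K1K2/[H⁺]²) = 1 / (1 + 10^+0.52 + 10^-2.94)
   = 1 / (1 + 3.3113 + 0.0011482) = 1/4.3125 = 0.2319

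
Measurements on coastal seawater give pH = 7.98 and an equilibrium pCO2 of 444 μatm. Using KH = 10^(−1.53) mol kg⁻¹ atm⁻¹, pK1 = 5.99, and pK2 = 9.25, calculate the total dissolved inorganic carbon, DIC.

DIC = 1.36 mmol/kg

[CO2*] = KH · pCO2 = 10^(−1.53) × 444×10^-6 = 1.310×10^-5 mol/kg
α₀ = 1/(1 + K1/[H⁺] + K1K2/[H⁺]²) = 1/(1 + 10^+1.99 + 10^+0.72) = 0.009618
DIC = [CO2*]/α₀ = 1.310×10^-5 / 0.009618 = 1.36 mmol/kg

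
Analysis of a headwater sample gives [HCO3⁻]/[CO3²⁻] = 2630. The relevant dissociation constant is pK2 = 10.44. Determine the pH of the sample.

From K2 = [H⁺][CO3²⁻]/[HCO3⁻]:  pH = pK2 − log₁₀([HCO3⁻]/[CO3²⁻])
log₁₀(2630) = +3.420
pH = 10.44 − (+3.420) = 7.02

pH = 7.02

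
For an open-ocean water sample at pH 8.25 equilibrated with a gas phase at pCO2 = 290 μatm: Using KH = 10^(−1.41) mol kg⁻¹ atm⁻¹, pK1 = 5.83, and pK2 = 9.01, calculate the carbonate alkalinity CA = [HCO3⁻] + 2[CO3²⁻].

CA = 4.00 mmol/kg

[CO2*] = KH · pCO2 = 10^(−1.41) × 290×10^-6 = 1.128×10^-5 mol/kg
α₀ = 1/(1 + K1/[H⁺] + K1K2/[H⁺]²) = 1/(1 + 10^+2.42 + 10^+1.66) = 0.003229
DIC = [CO2*]/α₀ = 1.128×10^-5 / 0.003229 = 3.495 mmol/kg
CA = (α₁ + 2α₂)·DIC = (0.8492 + 2×0.1476) × 3.495 = 4.00 mmol/kg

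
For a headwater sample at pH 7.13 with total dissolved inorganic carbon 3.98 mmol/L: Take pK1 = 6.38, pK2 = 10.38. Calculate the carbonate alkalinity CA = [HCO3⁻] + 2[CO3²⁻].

CA = [HCO3⁻] + 2[CO3²⁻] = (α₁ + 2α₂)·DIC
At pH 7.13: [H⁺]/K1 = 10^-0.75 = 0.17783, K2/[H⁺] = 10^-3.25 = 0.00056234
α₁ = 1/(1 + 0.17783 + 0.00056234) = 1/1.1784 = 0.8486; α₂ = α₁·K2/[H⁺] = 0.0004772
α₁ + 2α₂ = 0.8496
CA = 0.8496 × 3.98 = 3.38 mmol/L

CA = 3.38 mmol/L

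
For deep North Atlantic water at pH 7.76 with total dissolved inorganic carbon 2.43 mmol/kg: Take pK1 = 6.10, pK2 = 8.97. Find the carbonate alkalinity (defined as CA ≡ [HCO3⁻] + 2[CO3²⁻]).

CA = [HCO3⁻] + 2[CO3²⁻] = (α₁ + 2α₂)·DIC
At pH 7.76: [H⁺]/K1 = 10^-1.66 = 0.021878, K2/[H⁺] = 10^-1.21 = 0.061660
α₁ = 1/(1 + 0.021878 + 0.061660) = 1/1.0835 = 0.9229; α₂ = α₁·K2/[H⁺] = 0.05691
α₁ + 2α₂ = 1.0367
CA = 1.0367 × 2.43 = 2.52 mmol/kg

CA = 2.52 mmol/kg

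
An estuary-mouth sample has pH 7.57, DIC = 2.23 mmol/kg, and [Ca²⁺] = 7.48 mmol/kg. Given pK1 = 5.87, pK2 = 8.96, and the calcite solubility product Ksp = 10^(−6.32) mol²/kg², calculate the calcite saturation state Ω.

α₂ = 1 / (1 + [H⁺]/K2 + [H⁺]²/(K1K2)) = 1 / (1 + 10^+1.39 + 10^-0.31)
   = 1 / (1 + 24.547 + 0.48978) = 1/26.037 = 0.03841
[CO3²⁻] = α₂ × DIC = 0.03841 × 2.23 = 0.08565 mmol/kg
Ksp = 10^(−6.32) = 4.786×10^-7
Ω = [Ca²⁺][CO3²⁻]/Ksp = (7.48×10^-3)(8.565×10^-5) / 4.786×10^-7 = 1.34

Ω = 1.34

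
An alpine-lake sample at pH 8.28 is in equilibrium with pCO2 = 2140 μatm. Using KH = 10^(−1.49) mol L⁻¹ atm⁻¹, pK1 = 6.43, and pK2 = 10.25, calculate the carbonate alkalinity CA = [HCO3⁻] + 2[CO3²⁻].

CA = 5.01 mmol/L

[CO2*] = KH · pCO2 = 10^(−1.49) × 2140×10^-6 = 6.925×10^-5 mol/L
α₀ = 1/(1 + K1/[H⁺] + K1K2/[H⁺]²) = 1/(1 + 10^+1.85 + 10^-0.12) = 0.01378
DIC = [CO2*]/α₀ = 6.925×10^-5 / 0.01378 = 5.024 mmol/L
CA = (α₁ + 2α₂)·DIC = (0.9758 + 2×0.01046) × 5.024 = 5.01 mmol/L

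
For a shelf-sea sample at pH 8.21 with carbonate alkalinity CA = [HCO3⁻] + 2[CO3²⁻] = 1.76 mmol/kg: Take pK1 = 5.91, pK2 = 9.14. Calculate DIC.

CA = [HCO3⁻] + 2[CO3²⁻] = (α₁ + 2α₂)·DIC
At pH 8.21: [H⁺]/K1 = 10^-2.30 = 0.0050119, K2/[H⁺] = 10^-0.93 = 0.11749
α₁ = 1/(1 + 0.0050119 + 0.11749) = 1/1.1225 = 0.8909; α₂ = α₁·K2/[H⁺] = 0.1047
α₁ + 2α₂ = 1.1002
DIC = CA / (α₁ + 2α₂) = 1.76 / 1.1002 = 1.60 mmol/kg

DIC = 1.60 mmol/kg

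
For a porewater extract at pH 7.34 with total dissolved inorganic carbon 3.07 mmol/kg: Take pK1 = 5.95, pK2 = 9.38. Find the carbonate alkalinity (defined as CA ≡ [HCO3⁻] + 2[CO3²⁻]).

CA = [HCO3⁻] + 2[CO3²⁻] = (α₁ + 2α₂)·DIC
At pH 7.34: [H⁺]/K1 = 10^-1.39 = 0.040738, K2/[H⁺] = 10^-2.04 = 0.0091201
α₁ = 1/(1 + 0.040738 + 0.0091201) = 1/1.0499 = 0.9525; α₂ = α₁·K2/[H⁺] = 0.008687
α₁ + 2α₂ = 0.9699
CA = 0.9699 × 3.07 = 2.98 mmol/kg

CA = 2.98 mmol/kg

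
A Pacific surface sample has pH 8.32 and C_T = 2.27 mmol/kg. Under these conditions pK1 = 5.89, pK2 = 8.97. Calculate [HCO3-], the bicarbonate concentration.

[HCO3⁻] = 1.85 mmol/kg

α₁ = 1 / (1 + [H⁺]/K1 + K2/[H⁺]) = 1 / (1 + 10^-2.43 + 10^-0.65)
   = 1 / (1 + 0.0037154 + 0.22387) = 1/1.2276 = 0.8146
[HCO3⁻] = α₁ × DIC = 0.8146 × 2.27 = 1.85 mmol/kg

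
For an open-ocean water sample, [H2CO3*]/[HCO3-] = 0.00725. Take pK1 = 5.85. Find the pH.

From K1 = [H⁺][HCO3-]/[H2CO3*]:  pH = pK1 − log₁₀([H2CO3*]/[HCO3-])
log₁₀(0.00725) = -2.140
pH = 5.85 − (-2.140) = 7.99

pH = 7.99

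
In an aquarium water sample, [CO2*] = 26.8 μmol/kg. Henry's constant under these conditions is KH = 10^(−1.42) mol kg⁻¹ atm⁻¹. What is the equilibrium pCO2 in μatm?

pCO2 = 705 μatm

KH = 10^(−1.42) = 3.802×10^-2 mol kg⁻¹ atm⁻¹
pCO2 = [CO2*]/KH = 26.8×10^-6 / 3.802×10^-2 = 7.05×10^-4 atm = 705 μatm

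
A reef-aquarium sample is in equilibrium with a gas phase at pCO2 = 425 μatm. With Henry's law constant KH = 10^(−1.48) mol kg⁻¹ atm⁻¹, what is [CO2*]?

[CO2*] = 14.1 μmol/kg

KH = 10^(−1.48) = 3.311×10^-2 mol kg⁻¹ atm⁻¹
[CO2*] = KH · pCO2 = 3.311×10^-2 × 425×10^-6 atm = 1.41×10^-5 mol/kg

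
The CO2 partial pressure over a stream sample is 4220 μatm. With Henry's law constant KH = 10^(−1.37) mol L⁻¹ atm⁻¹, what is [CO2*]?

[CO2*] = 180 μmol/L

KH = 10^(−1.37) = 4.266×10^-2 mol L⁻¹ atm⁻¹
[CO2*] = KH · pCO2 = 4.266×10^-2 × 4220×10^-6 atm = 1.80×10^-4 mol/L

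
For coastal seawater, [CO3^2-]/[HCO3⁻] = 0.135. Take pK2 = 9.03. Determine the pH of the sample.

From K2 = [H⁺][CO3^2-]/[HCO3⁻]:  pH = pK2 + log₁₀([CO3^2-]/[HCO3⁻])
log₁₀(0.135) = -0.870
pH = 9.03 + (-0.870) = 8.16

pH = 8.16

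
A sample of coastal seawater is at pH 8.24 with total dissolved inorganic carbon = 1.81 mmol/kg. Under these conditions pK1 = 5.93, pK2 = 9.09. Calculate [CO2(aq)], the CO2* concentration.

α₀ = 1 / (1 + K1/[H⁺] + K1K2/[H⁺]²) = 1 / (1 + 10^+2.31 + 10^+1.46)
   = 1 / (1 + 204.17 + 28.840) = 1/234.01 = 0.004273
[CO2*] = α₀ × DIC = 0.004273 × 1.81 = 0.00773 mmol/kg = 7.73 μmol/kg

[CO2*] = 7.73 μmol/kg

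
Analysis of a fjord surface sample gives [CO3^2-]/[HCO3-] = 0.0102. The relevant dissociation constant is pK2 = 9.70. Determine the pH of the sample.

pH = 7.71

From K2 = [H⁺][CO3^2-]/[HCO3-]:  pH = pK2 + log₁₀([CO3^2-]/[HCO3-])
log₁₀(0.0102) = -1.991
pH = 9.70 + (-1.991) = 7.71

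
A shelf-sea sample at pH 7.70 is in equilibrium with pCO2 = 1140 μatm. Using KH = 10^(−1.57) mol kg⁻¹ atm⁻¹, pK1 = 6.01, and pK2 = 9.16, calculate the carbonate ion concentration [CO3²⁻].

[CO2*] = KH · pCO2 = 10^(−1.57) × 1140×10^-6 = 3.068×10^-5 mol/kg
α₀ = 1/(1 + K1/[H⁺] + K1K2/[H⁺]²) = 1/(1 + 10^+1.69 + 10^+0.23) = 0.01935
DIC = [CO2*]/α₀ = 3.068×10^-5 / 0.01935 = 1.586 mmol/kg
[CO3²⁻] = α₂·DIC; α₂ = 0.03286, so [CO3²⁻] = 0.03286 × 1.586 = 0.0521 mmol/kg

[CO3²⁻] = 0.0521 mmol/kg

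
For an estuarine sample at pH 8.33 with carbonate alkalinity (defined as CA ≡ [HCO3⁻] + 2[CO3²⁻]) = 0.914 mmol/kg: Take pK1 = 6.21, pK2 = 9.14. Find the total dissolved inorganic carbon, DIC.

DIC = 0.811 mmol/kg

CA = [HCO3⁻] + 2[CO3²⁻] = (α₁ + 2α₂)·DIC
At pH 8.33: [H⁺]/K1 = 10^-2.12 = 0.0075858, K2/[H⁺] = 10^-0.81 = 0.15488
α₁ = 1/(1 + 0.0075858 + 0.15488) = 1/1.1625 = 0.8602; α₂ = α₁·K2/[H⁺] = 0.1332
α₁ + 2α₂ = 1.1267
DIC = CA / (α₁ + 2α₂) = 0.914 / 1.1267 = 0.811 mmol/kg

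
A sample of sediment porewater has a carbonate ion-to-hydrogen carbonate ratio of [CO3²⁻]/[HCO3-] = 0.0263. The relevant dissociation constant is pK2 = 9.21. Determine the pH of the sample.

From K2 = [H⁺][CO3²⁻]/[HCO3-]:  pH = pK2 + log₁₀([CO3²⁻]/[HCO3-])
log₁₀(0.0263) = -1.580
pH = 9.21 + (-1.580) = 7.63

pH = 7.63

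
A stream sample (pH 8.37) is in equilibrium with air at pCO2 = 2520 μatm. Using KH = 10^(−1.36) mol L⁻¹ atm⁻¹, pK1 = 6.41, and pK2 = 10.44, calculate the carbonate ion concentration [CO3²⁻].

[CO3²⁻] = 0.0854 mmol/L

[CO2*] = KH · pCO2 = 10^(−1.36) × 2520×10^-6 = 1.100×10^-4 mol/L
α₀ = 1/(1 + K1/[H⁺] + K1K2/[H⁺]²) = 1/(1 + 10^+1.96 + 10^-0.11) = 0.01076
DIC = [CO2*]/α₀ = 1.100×10^-4 / 0.01076 = 10.23 mmol/L
[CO3²⁻] = α₂·DIC; α₂ = 0.008349, so [CO3²⁻] = 0.008349 × 10.23 = 0.0854 mmol/L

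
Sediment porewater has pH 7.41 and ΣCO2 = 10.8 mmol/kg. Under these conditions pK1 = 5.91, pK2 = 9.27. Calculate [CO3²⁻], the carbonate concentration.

α₂ = 1 / (1 + [H⁺]/K2 + [H⁺]²/(K1K2)) = 1 / (1 + 10^+1.86 + 10^+0.36)
   = 1 / (1 + 72.444 + 2.2909) = 1/75.734 = 0.01320
[CO3²⁻] = α₂ × DIC = 0.01320 × 10.8 = 0.143 mmol/kg

[CO3²⁻] = 0.143 mmol/kg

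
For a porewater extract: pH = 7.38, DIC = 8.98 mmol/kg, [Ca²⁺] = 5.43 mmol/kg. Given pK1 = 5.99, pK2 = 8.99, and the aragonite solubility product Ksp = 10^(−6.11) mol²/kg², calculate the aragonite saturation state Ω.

Ω = 1.45

α₂ = 1 / (1 + [H⁺]/K2 + [H⁺]²/(K1K2)) = 1 / (1 + 10^+1.61 + 10^+0.22)
   = 1 / (1 + 40.738 + 1.6596) = 1/43.398 = 0.02304
[CO3²⁻] = α₂ × DIC = 0.02304 × 8.98 = 0.2069 mmol/kg
Ksp = 10^(−6.11) = 7.762×10^-7
Ω = [Ca²⁺][CO3²⁻]/Ksp = (5.43×10^-3)(2.069×10^-4) / 7.762×10^-7 = 1.45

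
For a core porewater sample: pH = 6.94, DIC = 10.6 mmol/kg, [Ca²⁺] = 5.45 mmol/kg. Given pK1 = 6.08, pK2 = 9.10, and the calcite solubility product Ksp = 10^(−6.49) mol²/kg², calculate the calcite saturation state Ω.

Ω = 1.08

α₂ = 1 / (1 + [H⁺]/K2 + [H⁺]²/(K1K2)) = 1 / (1 + 10^+2.16 + 10^+1.30)
   = 1 / (1 + 144.54 + 19.953) = 1/165.50 = 0.006042
[CO3²⁻] = α₂ × DIC = 0.006042 × 10.6 = 0.06405 mmol/kg
Ksp = 10^(−6.49) = 3.236×10^-7
Ω = [Ca²⁺][CO3²⁻]/Ksp = (5.45×10^-3)(6.405×10^-5) / 3.236×10^-7 = 1.08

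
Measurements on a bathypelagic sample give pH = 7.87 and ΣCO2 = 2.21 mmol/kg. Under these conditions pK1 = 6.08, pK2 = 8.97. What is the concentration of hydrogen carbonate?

[HCO3⁻] = 2.02 mmol/kg

α₁ = 1 / (1 + [H⁺]/K1 + K2/[H⁺]) = 1 / (1 + 10^-1.79 + 10^-1.10)
   = 1 / (1 + 0.016218 + 0.079433) = 1/1.0957 = 0.9127
[HCO3⁻] = α₁ × DIC = 0.9127 × 2.21 = 2.02 mmol/kg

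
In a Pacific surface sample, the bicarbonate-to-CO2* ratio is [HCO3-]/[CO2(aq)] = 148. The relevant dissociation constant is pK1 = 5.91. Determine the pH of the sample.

pH = 8.08

From K1 = [H⁺][HCO3-]/[CO2(aq)]:  pH = pK1 + log₁₀([HCO3-]/[CO2(aq)])
log₁₀(148) = +2.170
pH = 5.91 + (+2.170) = 8.08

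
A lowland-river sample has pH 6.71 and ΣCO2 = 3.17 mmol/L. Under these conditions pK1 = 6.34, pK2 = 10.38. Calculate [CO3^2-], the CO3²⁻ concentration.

[CO3²⁻] = 0.475 μmol/L

α₂ = 1 / (1 + [H⁺]/K2 + [H⁺]²/(K1K2)) = 1 / (1 + 10^+3.67 + 10^+3.30)
   = 1 / (1 + 4677.4 + 1995.3) = 1/6673.6 = 0.0001498
[CO3²⁻] = α₂ × DIC = 0.0001498 × 3.17 = 0.000475 mmol/L = 0.475 μmol/L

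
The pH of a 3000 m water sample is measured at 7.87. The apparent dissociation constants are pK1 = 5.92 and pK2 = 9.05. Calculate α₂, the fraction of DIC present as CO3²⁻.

α₂ = 1 / (1 + [H⁺]/K2 + [H⁺]²/(K1K2)) = 1 / (1 + 10^+1.18 + 10^-0.77)
   = 1 / (1 + 15.136 + 0.16982) = 1/16.305 = 0.06133

α₂ = 0.0613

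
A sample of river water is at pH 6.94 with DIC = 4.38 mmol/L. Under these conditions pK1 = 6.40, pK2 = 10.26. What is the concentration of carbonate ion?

α₂ = 1 / (1 + [H⁺]/K2 + [H⁺]²/(K1K2)) = 1 / (1 + 10^+3.32 + 10^+2.78)
   = 1 / (1 + 2089.3 + 602.56) = 1/2692.9 = 0.0003714
[CO3²⁻] = α₂ × DIC = 0.0003714 × 4.38 = 0.00163 mmol/L = 1.63 μmol/L

[CO3²⁻] = 1.63 μmol/L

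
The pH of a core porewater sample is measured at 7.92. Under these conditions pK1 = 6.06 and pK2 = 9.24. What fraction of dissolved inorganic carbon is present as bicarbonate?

α₁ = 0.942

α₁ = 1 / (1 + [H⁺]/K1 + K2/[H⁺]) = 1 / (1 + 10^-1.86 + 10^-1.32)
   = 1 / (1 + 0.013804 + 0.047863) = 1/1.0617 = 0.9419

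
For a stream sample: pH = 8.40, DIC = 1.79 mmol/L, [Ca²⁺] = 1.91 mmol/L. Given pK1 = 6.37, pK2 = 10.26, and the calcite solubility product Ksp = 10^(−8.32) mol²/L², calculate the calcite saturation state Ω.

α₂ = 1 / (1 + [H⁺]/K2 + [H⁺]²/(K1K2)) = 1 / (1 + 10^+1.86 + 10^-0.17)
   = 1 / (1 + 72.444 + 0.67608) = 1/74.120 = 0.01349
[CO3²⁻] = α₂ × DIC = 0.01349 × 1.79 = 0.02415 mmol/L
Ksp = 10^(−8.32) = 4.786×10^-9
Ω = [Ca²⁺][CO3²⁻]/Ksp = (1.91×10^-3)(2.415×10^-5) / 4.786×10^-9 = 9.64

Ω = 9.64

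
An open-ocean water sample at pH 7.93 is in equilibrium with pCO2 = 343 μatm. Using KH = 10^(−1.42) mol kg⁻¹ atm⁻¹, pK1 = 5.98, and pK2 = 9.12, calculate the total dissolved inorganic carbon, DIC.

DIC = 1.25 mmol/kg

[CO2*] = KH · pCO2 = 10^(−1.42) × 343×10^-6 = 1.304×10^-5 mol/kg
α₀ = 1/(1 + K1/[H⁺] + K1K2/[H⁺]²) = 1/(1 + 10^+1.95 + 10^+0.76) = 0.01043
DIC = [CO2*]/α₀ = 1.304×10^-5 / 0.01043 = 1.25 mmol/kg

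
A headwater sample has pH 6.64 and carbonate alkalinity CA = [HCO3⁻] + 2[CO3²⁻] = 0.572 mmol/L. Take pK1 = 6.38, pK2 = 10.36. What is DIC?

DIC = 0.886 mmol/L

CA = [HCO3⁻] + 2[CO3²⁻] = (α₁ + 2α₂)·DIC
At pH 6.64: [H⁺]/K1 = 10^-0.26 = 0.54954, K2/[H⁺] = 10^-3.72 = 0.00019055
α₁ = 1/(1 + 0.54954 + 0.00019055) = 1/1.5497 = 0.6453; α₂ = α₁·K2/[H⁺] = 0.0001230
α₁ + 2α₂ = 0.6455
DIC = CA / (α₁ + 2α₂) = 0.572 / 0.6455 = 0.886 mmol/L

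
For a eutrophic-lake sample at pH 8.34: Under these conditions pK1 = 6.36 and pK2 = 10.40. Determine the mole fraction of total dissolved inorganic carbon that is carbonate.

α₂ = 0.00855

α₂ = 1 / (1 + [H⁺]/K2 + [H⁺]²/(K1K2)) = 1 / (1 + 10^+2.06 + 10^+0.08)
   = 1 / (1 + 114.82 + 1.2023) = 1/117.02 = 0.008546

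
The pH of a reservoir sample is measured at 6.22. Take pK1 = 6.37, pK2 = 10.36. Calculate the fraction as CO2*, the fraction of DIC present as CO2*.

α₀ = 0.585

α₀ = 1 / (1 + K1/[H⁺] + K1K2/[H⁺]²) = 1 / (1 + 10^-0.15 + 10^-4.29)
   = 1 / (1 + 0.70795 + 5.1286×10^-5) = 1/1.7080 = 0.5855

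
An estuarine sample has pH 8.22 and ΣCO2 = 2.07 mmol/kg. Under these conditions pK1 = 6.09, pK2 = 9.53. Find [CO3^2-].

α₂ = 1 / (1 + [H⁺]/K2 + [H⁺]²/(K1K2)) = 1 / (1 + 10^+1.31 + 10^-0.82)
   = 1 / (1 + 20.417 + 0.15136) = 1/21.569 = 0.04636
[CO3²⁻] = α₂ × DIC = 0.04636 × 2.07 = 0.0960 mmol/kg

[CO3²⁻] = 0.0960 mmol/kg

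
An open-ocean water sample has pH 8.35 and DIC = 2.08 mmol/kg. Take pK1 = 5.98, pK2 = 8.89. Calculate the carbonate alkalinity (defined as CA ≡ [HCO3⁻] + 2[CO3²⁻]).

CA = 2.54 mmol/kg

CA = [HCO3⁻] + 2[CO3²⁻] = (α₁ + 2α₂)·DIC
At pH 8.35: [H⁺]/K1 = 10^-2.37 = 0.0042658, K2/[H⁺] = 10^-0.54 = 0.28840
α₁ = 1/(1 + 0.0042658 + 0.28840) = 1/1.2927 = 0.7736; α₂ = α₁·K2/[H⁺] = 0.2231
α₁ + 2α₂ = 1.2198
CA = 1.2198 × 2.08 = 2.54 mmol/kg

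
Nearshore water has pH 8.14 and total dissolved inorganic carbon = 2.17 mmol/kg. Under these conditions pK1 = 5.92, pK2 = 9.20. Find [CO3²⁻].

α₂ = 1 / (1 + [H⁺]/K2 + [H⁺]²/(K1K2)) = 1 / (1 + 10^+1.06 + 10^-1.16)
   = 1 / (1 + 11.482 + 0.069183) = 1/12.551 = 0.07968
[CO3²⁻] = α₂ × DIC = 0.07968 × 2.17 = 0.173 mmol/kg

[CO3²⁻] = 0.173 mmol/kg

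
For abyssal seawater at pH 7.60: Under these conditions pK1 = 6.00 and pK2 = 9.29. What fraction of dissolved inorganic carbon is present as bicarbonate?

α₁ = 0.956

α₁ = 1 / (1 + [H⁺]/K1 + K2/[H⁺]) = 1 / (1 + 10^-1.60 + 10^-1.69)
   = 1 / (1 + 0.025119 + 0.020417) = 1/1.0455 = 0.9564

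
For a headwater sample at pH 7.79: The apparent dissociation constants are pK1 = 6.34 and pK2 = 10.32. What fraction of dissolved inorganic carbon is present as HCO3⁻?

α₁ = 0.963

α₁ = 1 / (1 + [H⁺]/K1 + K2/[H⁺]) = 1 / (1 + 10^-1.45 + 10^-2.53)
   = 1 / (1 + 0.035481 + 0.0029512) = 1/1.0384 = 0.9630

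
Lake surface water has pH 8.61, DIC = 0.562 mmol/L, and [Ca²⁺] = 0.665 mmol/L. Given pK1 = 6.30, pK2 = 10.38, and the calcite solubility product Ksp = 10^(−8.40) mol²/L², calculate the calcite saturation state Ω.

Ω = 1.56

α₂ = 1 / (1 + [H⁺]/K2 + [H⁺]²/(K1K2)) = 1 / (1 + 10^+1.77 + 10^-0.54)
   = 1 / (1 + 58.884 + 0.28840) = 1/60.173 = 0.01662
[CO3²⁻] = α₂ × DIC = 0.01662 × 0.562 = 0.009340 mmol/L = 9.340 μmol/L
Ksp = 10^(−8.40) = 3.981×10^-9
Ω = [Ca²⁺][CO3²⁻]/Ksp = (0.665×10^-3)(9.340×10^-6) / 3.981×10^-9 = 1.56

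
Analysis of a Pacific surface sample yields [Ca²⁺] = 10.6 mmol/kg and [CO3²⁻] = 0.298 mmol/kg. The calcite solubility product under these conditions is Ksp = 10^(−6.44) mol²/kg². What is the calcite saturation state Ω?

Ksp = 10^(−6.44) = 3.631×10^-7
Ω = [Ca²⁺][CO3²⁻]/Ksp = (10.6×10^-3)(0.298×10^-3) / 3.631×10^-7 = 8.70

Ω = 8.70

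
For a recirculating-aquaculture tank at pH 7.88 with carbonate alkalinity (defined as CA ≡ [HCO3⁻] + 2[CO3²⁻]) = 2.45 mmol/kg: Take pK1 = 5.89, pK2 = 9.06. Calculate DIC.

CA = [HCO3⁻] + 2[CO3²⁻] = (α₁ + 2α₂)·DIC
At pH 7.88: [H⁺]/K1 = 10^-1.99 = 0.010233, K2/[H⁺] = 10^-1.18 = 0.066069
α₁ = 1/(1 + 0.010233 + 0.066069) = 1/1.0763 = 0.9291; α₂ = α₁·K2/[H⁺] = 0.06139
α₁ + 2α₂ = 1.0519
DIC = CA / (α₁ + 2α₂) = 2.45 / 1.0519 = 2.33 mmol/kg

DIC = 2.33 mmol/kg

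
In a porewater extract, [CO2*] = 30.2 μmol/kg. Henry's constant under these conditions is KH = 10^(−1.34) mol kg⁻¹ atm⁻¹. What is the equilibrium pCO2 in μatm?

pCO2 = 661 μatm

KH = 10^(−1.34) = 4.571×10^-2 mol kg⁻¹ atm⁻¹
pCO2 = [CO2*]/KH = 30.2×10^-6 / 4.571×10^-2 = 6.61×10^-4 atm = 661 μatm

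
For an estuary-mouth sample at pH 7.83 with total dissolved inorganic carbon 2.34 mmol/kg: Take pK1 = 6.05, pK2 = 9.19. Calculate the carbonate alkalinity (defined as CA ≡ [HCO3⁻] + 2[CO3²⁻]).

CA = 2.40 mmol/kg

CA = [HCO3⁻] + 2[CO3²⁻] = (α₁ + 2α₂)·DIC
At pH 7.83: [H⁺]/K1 = 10^-1.78 = 0.016596, K2/[H⁺] = 10^-1.36 = 0.043652
α₁ = 1/(1 + 0.016596 + 0.043652) = 1/1.0602 = 0.9432; α₂ = α₁·K2/[H⁺] = 0.04117
α₁ + 2α₂ = 1.0255
CA = 1.0255 × 2.34 = 2.40 mmol/kg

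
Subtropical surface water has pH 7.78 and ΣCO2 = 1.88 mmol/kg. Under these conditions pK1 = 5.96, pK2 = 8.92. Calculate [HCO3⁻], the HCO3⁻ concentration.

[HCO3⁻] = 1.73 mmol/kg

α₁ = 1 / (1 + [H⁺]/K1 + K2/[H⁺]) = 1 / (1 + 10^-1.82 + 10^-1.14)
   = 1 / (1 + 0.015136 + 0.072444) = 1/1.0876 = 0.9195
[HCO3⁻] = α₁ × DIC = 0.9195 × 1.88 = 1.73 mmol/kg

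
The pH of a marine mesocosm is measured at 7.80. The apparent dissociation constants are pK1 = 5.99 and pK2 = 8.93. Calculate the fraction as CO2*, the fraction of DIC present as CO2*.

α₀ = 1 / (1 + K1/[H⁺] + K1K2/[H⁺]²) = 1 / (1 + 10^+1.81 + 10^+0.68)
   = 1 / (1 + 64.565 + 4.7863) = 1/70.352 = 0.01421

α₀ = 0.0142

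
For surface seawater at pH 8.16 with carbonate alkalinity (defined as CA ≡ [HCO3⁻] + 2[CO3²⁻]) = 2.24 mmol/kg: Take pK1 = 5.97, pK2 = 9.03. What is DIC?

DIC = 2.01 mmol/kg

CA = [HCO3⁻] + 2[CO3²⁻] = (α₁ + 2α₂)·DIC
At pH 8.16: [H⁺]/K1 = 10^-2.19 = 0.0064565, K2/[H⁺] = 10^-0.87 = 0.13490
α₁ = 1/(1 + 0.0064565 + 0.13490) = 1/1.1414 = 0.8762; α₂ = α₁·K2/[H⁺] = 0.1182
α₁ + 2α₂ = 1.1125
DIC = CA / (α₁ + 2α₂) = 2.24 / 1.1125 = 2.01 mmol/kg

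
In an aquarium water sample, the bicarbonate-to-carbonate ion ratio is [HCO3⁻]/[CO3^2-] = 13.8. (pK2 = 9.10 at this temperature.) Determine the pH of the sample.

From K2 = [H⁺][CO3^2-]/[HCO3⁻]:  pH = pK2 − log₁₀([HCO3⁻]/[CO3^2-])
log₁₀(13.8) = +1.140
pH = 9.10 − (+1.140) = 7.96

pH = 7.96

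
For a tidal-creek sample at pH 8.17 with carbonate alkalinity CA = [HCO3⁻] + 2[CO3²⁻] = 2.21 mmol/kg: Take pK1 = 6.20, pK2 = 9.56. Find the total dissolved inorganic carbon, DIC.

DIC = 2.15 mmol/kg

CA = [HCO3⁻] + 2[CO3²⁻] = (α₁ + 2α₂)·DIC
At pH 8.17: [H⁺]/K1 = 10^-1.97 = 0.010715, K2/[H⁺] = 10^-1.39 = 0.040738
α₁ = 1/(1 + 0.010715 + 0.040738) = 1/1.0515 = 0.9511; α₂ = α₁·K2/[H⁺] = 0.03874
α₁ + 2α₂ = 1.0286
DIC = CA / (α₁ + 2α₂) = 2.21 / 1.0286 = 2.15 mmol/kg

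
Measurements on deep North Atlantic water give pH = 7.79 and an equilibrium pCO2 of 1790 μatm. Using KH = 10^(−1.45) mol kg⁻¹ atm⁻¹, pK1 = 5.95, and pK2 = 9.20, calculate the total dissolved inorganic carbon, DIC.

[CO2*] = KH · pCO2 = 10^(−1.45) × 1790×10^-6 = 6.351×10^-5 mol/kg
α₀ = 1/(1 + K1/[H⁺] + K1K2/[H⁺]²) = 1/(1 + 10^+1.84 + 10^+0.43) = 0.01372
DIC = [CO2*]/α₀ = 6.351×10^-5 / 0.01372 = 4.63 mmol/kg

DIC = 4.63 mmol/kg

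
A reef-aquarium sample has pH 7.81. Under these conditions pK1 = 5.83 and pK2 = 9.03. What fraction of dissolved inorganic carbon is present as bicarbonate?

α₁ = 1 / (1 + [H⁺]/K1 + K2/[H⁺]) = 1 / (1 + 10^-1.98 + 10^-1.22)
   = 1 / (1 + 0.010471 + 0.060256) = 1/1.0707 = 0.9339

α₁ = 0.934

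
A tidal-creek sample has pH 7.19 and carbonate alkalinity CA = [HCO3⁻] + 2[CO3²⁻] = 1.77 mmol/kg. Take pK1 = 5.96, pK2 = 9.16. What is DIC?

DIC = 1.85 mmol/kg

CA = [HCO3⁻] + 2[CO3²⁻] = (α₁ + 2α₂)·DIC
At pH 7.19: [H⁺]/K1 = 10^-1.23 = 0.058884, K2/[H⁺] = 10^-1.97 = 0.010715
α₁ = 1/(1 + 0.058884 + 0.010715) = 1/1.0696 = 0.9349; α₂ = α₁·K2/[H⁺] = 0.01002
α₁ + 2α₂ = 0.9550
DIC = CA / (α₁ + 2α₂) = 1.77 / 0.9550 = 1.85 mmol/kg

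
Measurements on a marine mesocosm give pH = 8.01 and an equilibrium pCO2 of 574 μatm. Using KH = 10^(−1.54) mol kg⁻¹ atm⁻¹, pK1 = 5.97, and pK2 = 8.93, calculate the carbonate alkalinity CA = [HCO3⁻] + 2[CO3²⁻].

CA = 2.25 mmol/kg

[CO2*] = KH · pCO2 = 10^(−1.54) × 574×10^-6 = 1.655×10^-5 mol/kg
α₀ = 1/(1 + K1/[H⁺] + K1K2/[H⁺]²) = 1/(1 + 10^+2.04 + 10^+1.12) = 0.008076
DIC = [CO2*]/α₀ = 1.655×10^-5 / 0.008076 = 2.050 mmol/kg
CA = (α₁ + 2α₂)·DIC = (0.8855 + 2×0.1065) × 2.050 = 2.25 mmol/kg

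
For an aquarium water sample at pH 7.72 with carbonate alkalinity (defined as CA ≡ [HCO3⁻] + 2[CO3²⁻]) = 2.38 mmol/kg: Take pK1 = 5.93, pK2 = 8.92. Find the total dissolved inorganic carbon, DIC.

CA = [HCO3⁻] + 2[CO3²⁻] = (α₁ + 2α₂)·DIC
At pH 7.72: [H⁺]/K1 = 10^-1.79 = 0.016218, K2/[H⁺] = 10^-1.20 = 0.063096
α₁ = 1/(1 + 0.016218 + 0.063096) = 1/1.0793 = 0.9265; α₂ = α₁·K2/[H⁺] = 0.05846
α₁ + 2α₂ = 1.0434
DIC = CA / (α₁ + 2α₂) = 2.38 / 1.0434 = 2.28 mmol/kg

DIC = 2.28 mmol/kg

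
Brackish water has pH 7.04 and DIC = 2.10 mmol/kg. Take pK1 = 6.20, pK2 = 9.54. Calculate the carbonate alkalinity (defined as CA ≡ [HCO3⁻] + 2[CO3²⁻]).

CA = 1.84 mmol/kg

CA = [HCO3⁻] + 2[CO3²⁻] = (α₁ + 2α₂)·DIC
At pH 7.04: [H⁺]/K1 = 10^-0.84 = 0.14454, K2/[H⁺] = 10^-2.50 = 0.0031623
α₁ = 1/(1 + 0.14454 + 0.0031623) = 1/1.1477 = 0.8713; α₂ = α₁·K2/[H⁺] = 0.002755
α₁ + 2α₂ = 0.8768
CA = 0.8768 × 2.10 = 1.84 mmol/kg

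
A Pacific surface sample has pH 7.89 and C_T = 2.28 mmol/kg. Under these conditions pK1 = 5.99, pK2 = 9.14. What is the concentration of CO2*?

α₀ = 1 / (1 + K1/[H⁺] + K1K2/[H⁺]²) = 1 / (1 + 10^+1.90 + 10^+0.65)
   = 1 / (1 + 79.433 + 4.4668) = 1/84.900 = 0.01178
[CO2*] = α₀ × DIC = 0.01178 × 2.28 = 0.0269 mmol/kg

[CO2*] = 0.0269 mmol/kg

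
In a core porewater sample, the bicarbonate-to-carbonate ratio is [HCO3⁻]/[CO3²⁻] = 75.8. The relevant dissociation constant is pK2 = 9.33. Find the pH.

pH = 7.45

From K2 = [H⁺][CO3²⁻]/[HCO3⁻]:  pH = pK2 − log₁₀([HCO3⁻]/[CO3²⁻])
log₁₀(75.8) = +1.880
pH = 9.33 − (+1.880) = 7.45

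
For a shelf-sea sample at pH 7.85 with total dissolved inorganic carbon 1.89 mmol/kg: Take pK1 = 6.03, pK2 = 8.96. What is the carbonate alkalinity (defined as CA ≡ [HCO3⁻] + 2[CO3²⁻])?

CA = [HCO3⁻] + 2[CO3²⁻] = (α₁ + 2α₂)·DIC
At pH 7.85: [H⁺]/K1 = 10^-1.82 = 0.015136, K2/[H⁺] = 10^-1.11 = 0.077625
α₁ = 1/(1 + 0.015136 + 0.077625) = 1/1.0928 = 0.9151; α₂ = α₁·K2/[H⁺] = 0.07104
α₁ + 2α₂ = 1.0572
CA = 1.0572 × 1.89 = 2.00 mmol/kg

CA = 2.00 mmol/kg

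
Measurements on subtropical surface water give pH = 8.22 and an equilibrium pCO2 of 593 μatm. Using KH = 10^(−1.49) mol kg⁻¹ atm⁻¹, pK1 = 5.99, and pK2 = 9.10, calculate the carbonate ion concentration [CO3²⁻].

[CO3²⁻] = 0.430 mmol/kg

[CO2*] = KH · pCO2 = 10^(−1.49) × 593×10^-6 = 1.919×10^-5 mol/kg
α₀ = 1/(1 + K1/[H⁺] + K1K2/[H⁺]²) = 1/(1 + 10^+2.23 + 10^+1.35) = 0.005176
DIC = [CO2*]/α₀ = 1.919×10^-5 / 0.005176 = 3.708 mmol/kg
[CO3²⁻] = α₂·DIC; α₂ = 0.1159, so [CO3²⁻] = 0.1159 × 3.708 = 0.430 mmol/kg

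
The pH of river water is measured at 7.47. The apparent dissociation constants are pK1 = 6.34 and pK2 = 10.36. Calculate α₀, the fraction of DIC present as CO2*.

α₀ = 1 / (1 + K1/[H⁺] + K1K2/[H⁺]²) = 1 / (1 + 10^+1.13 + 10^-1.76)
   = 1 / (1 + 13.490 + 0.017378) = 1/14.507 = 0.06893

α₀ = 0.0689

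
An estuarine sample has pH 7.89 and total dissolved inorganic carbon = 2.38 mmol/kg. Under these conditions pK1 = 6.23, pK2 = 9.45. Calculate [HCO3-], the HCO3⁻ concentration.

[HCO3⁻] = 2.27 mmol/kg

α₁ = 1 / (1 + [H⁺]/K1 + K2/[H⁺]) = 1 / (1 + 10^-1.66 + 10^-1.56)
   = 1 / (1 + 0.021878 + 0.027542) = 1/1.0494 = 0.9529
[HCO3⁻] = α₁ × DIC = 0.9529 × 2.38 = 2.27 mmol/kg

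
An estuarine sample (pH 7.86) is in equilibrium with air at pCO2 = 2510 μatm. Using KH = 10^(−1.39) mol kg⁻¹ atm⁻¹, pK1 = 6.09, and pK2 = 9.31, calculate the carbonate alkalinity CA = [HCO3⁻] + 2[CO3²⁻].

[CO2*] = KH · pCO2 = 10^(−1.39) × 2510×10^-6 = 1.023×10^-4 mol/kg
α₀ = 1/(1 + K1/[H⁺] + K1K2/[H⁺]²) = 1/(1 + 10^+1.77 + 10^+0.32) = 0.01614
DIC = [CO2*]/α₀ = 1.023×10^-4 / 0.01614 = 6.337 mmol/kg
CA = (α₁ + 2α₂)·DIC = (0.9502 + 2×0.03371) × 6.337 = 6.45 mmol/kg

CA = 6.45 mmol/kg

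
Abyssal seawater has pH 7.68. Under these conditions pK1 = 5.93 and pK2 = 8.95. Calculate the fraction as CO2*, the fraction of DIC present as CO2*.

α₀ = 0.0166

α₀ = 1 / (1 + K1/[H⁺] + K1K2/[H⁺]²) = 1 / (1 + 10^+1.75 + 10^+0.48)
   = 1 / (1 + 56.234 + 3.0200) = 1/60.254 = 0.01660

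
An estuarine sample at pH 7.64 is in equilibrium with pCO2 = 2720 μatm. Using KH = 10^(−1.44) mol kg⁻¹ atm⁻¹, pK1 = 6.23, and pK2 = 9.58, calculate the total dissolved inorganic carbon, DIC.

DIC = 2.67 mmol/kg

[CO2*] = KH · pCO2 = 10^(−1.44) × 2720×10^-6 = 9.876×10^-5 mol/kg
α₀ = 1/(1 + K1/[H⁺] + K1K2/[H⁺]²) = 1/(1 + 10^+1.41 + 10^-0.53) = 0.03704
DIC = [CO2*]/α₀ = 9.876×10^-5 / 0.03704 = 2.67 mmol/kg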